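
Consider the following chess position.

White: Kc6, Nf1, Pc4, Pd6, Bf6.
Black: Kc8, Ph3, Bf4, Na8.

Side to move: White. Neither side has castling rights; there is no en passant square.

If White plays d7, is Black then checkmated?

no

After d7: black king on c8; in check: yes, from the white pawn on d7.
Black has 1 legal reply: Kb8.
In check but a legal move exists → not checkmate.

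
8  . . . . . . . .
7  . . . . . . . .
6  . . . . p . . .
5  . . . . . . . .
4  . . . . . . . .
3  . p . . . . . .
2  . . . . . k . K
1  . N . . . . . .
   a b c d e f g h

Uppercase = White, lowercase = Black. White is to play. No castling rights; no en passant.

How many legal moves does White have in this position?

5

White to move; king on h2.
In check: no.
Legal moves: Kh3, Kh1, Nc3, Na3, Nd2.
Count: 5.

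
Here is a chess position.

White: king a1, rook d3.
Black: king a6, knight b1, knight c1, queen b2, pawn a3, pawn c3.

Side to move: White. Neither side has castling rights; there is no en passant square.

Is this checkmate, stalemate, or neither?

checkmate

White to move; white king on a1.
In check: yes, from the black queen on b2.
King squares — b1: attacked by Qb2; a2: attacked by Nc1; b2: attacked by Pa3.
Legal moves for White: none.
In check with no legal moves → checkmate.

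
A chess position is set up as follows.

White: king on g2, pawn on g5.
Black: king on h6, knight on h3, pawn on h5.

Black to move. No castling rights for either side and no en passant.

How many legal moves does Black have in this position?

Black to move; king on h6.
In check: yes, from the white pawn on g5.
Legal moves: Kh7, Kg7, Kg6, Kxg5, Nxg5.
Count: 5.

5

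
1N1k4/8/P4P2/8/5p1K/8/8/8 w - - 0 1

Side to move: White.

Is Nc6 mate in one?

no

After Nc6: black king on d8; in check: yes, from the white knight on c6.
Black has 4 legal replies: Ke8, Kc8, Kd7, Kc7.
In check but a legal move exists → not checkmate.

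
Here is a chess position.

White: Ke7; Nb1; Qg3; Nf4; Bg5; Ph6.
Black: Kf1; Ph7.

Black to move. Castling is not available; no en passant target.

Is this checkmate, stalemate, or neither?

stalemate

Black to move; black king on f1.
In check: no.
King squares — e1: attacked by Qg3; g1: attacked by Qg3; e2: attacked by Nf4; f2: attacked by Qg3; g2: attacked by Qg3.
Legal moves for Black: none.
Not in check and no legal moves → stalemate.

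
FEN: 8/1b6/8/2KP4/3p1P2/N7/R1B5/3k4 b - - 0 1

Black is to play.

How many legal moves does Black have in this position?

Black to move; king on d1.
In check: yes, from the white bishop on c2.
Legal moves: Ke2, Kd2, Ke1, Kc1.
Count: 4.

4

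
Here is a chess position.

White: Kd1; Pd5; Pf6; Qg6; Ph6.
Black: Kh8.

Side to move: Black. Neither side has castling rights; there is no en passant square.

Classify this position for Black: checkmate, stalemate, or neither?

stalemate

Black to move; black king on h8.
In check: no.
King squares — g7: attacked by Pf6; h7: attacked by Qg6; g8: attacked by Qg6.
Legal moves for Black: none.
Not in check and no legal moves → stalemate.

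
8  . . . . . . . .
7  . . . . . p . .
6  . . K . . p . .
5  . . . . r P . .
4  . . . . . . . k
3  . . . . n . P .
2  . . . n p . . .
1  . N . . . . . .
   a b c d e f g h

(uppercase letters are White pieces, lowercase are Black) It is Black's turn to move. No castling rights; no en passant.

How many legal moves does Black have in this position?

5

Black to move; king on h4.
In check: yes, from the white pawn on g3.
Legal moves: Kh5, Kg5, Kg4, Kh3, Kxg3.
Count: 5.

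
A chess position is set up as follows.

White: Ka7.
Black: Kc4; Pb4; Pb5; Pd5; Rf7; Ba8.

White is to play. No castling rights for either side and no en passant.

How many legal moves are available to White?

White to move; king on a7.
In check: yes, from the black rook on f7.
Legal moves: Kb8, Kxa8, Kb6, Ka6.
Count: 4.

4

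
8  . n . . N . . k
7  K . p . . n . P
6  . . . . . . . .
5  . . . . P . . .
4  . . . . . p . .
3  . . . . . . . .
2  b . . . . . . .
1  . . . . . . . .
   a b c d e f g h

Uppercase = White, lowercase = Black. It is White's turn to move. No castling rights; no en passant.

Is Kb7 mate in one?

no

After Kb7: black king on h8; in check: no.
Black is not in check, so this cannot be checkmate.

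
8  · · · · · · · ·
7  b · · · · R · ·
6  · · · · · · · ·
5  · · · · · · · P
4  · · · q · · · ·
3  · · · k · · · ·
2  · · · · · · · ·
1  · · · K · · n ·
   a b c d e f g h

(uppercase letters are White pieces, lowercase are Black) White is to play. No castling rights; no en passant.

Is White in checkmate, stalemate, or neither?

neither

White to move; white king on d1.
In check: no.
Legal moves for White: Rf8, Rh7, Rg7, Re7, Rd7, Rc7, Rb7, Rxa7, Rf6, Rf5, Rf4, Rf3+, Rf2, Rf1, Ke1, Kc1, h6.
White has 17 legal moves and is not in check → neither.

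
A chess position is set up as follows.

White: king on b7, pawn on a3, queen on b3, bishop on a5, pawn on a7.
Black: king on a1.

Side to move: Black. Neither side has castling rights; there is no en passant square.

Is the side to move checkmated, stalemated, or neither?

Black to move; black king on a1.
In check: no.
King squares — b1: attacked by Qb3; a2: attacked by Qb3; b2: attacked by Qb3.
Legal moves for Black: none.
Not in check and no legal moves → stalemate.

stalemate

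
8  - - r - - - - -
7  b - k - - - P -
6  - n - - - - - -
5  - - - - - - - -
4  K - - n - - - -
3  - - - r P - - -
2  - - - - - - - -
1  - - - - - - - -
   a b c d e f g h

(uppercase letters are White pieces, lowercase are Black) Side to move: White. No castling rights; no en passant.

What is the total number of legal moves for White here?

White to move; king on a4.
In check: yes, from the black knight on b6.
Legal moves: Ka5, Kb4.
Count: 2.

2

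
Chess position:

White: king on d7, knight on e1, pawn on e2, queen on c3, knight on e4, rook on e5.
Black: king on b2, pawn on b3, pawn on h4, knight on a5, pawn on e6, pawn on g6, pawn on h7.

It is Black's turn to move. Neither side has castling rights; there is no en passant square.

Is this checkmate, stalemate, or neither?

neither

Black to move; black king on b2.
In check: yes, from the white queen on c3.
Legal moves for Black: Ka3, Ka2, Kb1.
Black is in check but has 3 legal moves → neither.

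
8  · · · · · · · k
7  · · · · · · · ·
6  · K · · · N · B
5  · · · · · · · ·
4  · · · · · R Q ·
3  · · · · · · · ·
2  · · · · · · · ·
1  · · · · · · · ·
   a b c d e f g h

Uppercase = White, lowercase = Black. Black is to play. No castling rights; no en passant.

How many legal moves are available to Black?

0

Black to move; king on h8.
In check: no.
Legal moves: none.
Count: 0.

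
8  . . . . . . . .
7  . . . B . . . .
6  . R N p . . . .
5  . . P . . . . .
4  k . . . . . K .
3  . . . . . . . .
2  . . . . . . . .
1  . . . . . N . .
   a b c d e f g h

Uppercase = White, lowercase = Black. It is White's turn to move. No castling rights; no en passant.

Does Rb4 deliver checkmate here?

After Rb4: black king on a4; in check: yes, from the white rook on b4.
Black has 1 legal reply: Ka3.
In check but a legal move exists → not checkmate.

no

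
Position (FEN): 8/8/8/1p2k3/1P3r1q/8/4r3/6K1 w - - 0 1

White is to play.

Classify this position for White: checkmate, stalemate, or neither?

White to move; white king on g1.
In check: no.
King squares — f1: attacked by Rf4; h1: attacked by Qh4; f2: attacked by Re2; g2: attacked by Re2; h2: attacked by Re2.
Legal moves for White: none.
Not in check and no legal moves → stalemate.

stalemate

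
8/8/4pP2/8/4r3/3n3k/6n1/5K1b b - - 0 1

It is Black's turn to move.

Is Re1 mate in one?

yes

After Re1: white king on f1; in check: yes, from the black rook on e1.
King squares — e1: attacked by Ng2; g1: attacked by Re1; e2: attacked by Re1; f2: attacked by Nd3; g2: attacked by Bh1.
White has no legal moves → checkmate.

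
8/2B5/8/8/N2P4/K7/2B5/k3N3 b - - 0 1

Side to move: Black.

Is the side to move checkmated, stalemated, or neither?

Black to move; black king on a1.
In check: no.
King squares — b1: attacked by Bc2; a2: attacked by Ka3; b2: attacked by Ka3.
Legal moves for Black: none.
Not in check and no legal moves → stalemate.

stalemate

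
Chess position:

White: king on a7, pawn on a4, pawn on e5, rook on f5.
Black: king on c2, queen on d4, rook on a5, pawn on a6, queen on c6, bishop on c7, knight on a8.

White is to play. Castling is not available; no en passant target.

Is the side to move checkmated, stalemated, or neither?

checkmate

White to move; white king on a7.
In check: yes, from the black queen on d4.
King squares — a6: attacked by Ra5; b6: attacked by Qd4; b7: attacked by Qc6; a8: attacked by Qc6; b8: attacked by Bc7.
Legal moves for White: none.
In check with no legal moves → checkmate.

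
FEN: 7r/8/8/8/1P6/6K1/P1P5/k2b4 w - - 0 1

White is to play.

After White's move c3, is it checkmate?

After c3: black king on a1; in check: no.
Black is not in check, so this cannot be checkmate.

no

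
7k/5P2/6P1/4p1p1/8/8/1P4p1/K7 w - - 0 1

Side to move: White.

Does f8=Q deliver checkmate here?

yes

After f8=Q: black king on h8; in check: yes, from the white queen on f8.
King squares — g7: attacked by Qf8; h7: attacked by Pg6; g8: attacked by Qf8.
Black has no legal moves → checkmate.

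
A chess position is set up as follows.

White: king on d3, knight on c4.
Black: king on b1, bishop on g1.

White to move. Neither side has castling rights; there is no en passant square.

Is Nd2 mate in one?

no

After Nd2: black king on b1; in check: yes, from the white knight on d2.
Black has 4 legal replies: Kb2, Ka2, Kc1, Ka1.
In check but a legal move exists → not checkmate.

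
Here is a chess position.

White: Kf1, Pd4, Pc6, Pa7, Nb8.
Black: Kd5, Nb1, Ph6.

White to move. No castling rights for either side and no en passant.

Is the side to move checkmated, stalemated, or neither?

neither

White to move; white king on f1.
In check: no.
Legal moves for White: Nd7, Na6, Kg2, Kf2, Ke2, Kg1, Ke1, a8=Q, a8=R, a8=B, a8=N, c7.
White has 12 legal moves and is not in check → neither.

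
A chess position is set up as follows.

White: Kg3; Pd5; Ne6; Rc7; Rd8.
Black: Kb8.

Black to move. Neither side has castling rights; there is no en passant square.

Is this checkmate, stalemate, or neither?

checkmate

Black to move; black king on b8.
In check: yes, from the white rook on d8.
King squares — a7: attacked by Rc7; b7: attacked by Rc7; c7: attacked by Ne6; a8: attacked by Rd8; c8: attacked by Rc7.
Legal moves for Black: none.
In check with no legal moves → checkmate.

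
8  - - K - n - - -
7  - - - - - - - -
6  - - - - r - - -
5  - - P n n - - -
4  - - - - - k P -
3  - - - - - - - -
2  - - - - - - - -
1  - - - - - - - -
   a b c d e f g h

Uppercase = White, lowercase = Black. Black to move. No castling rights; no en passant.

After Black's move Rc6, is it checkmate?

no

After Rc6: white king on c8; in check: yes, from the black rook on c6.
White has 3 legal replies: Kd8, Kb8, Kb7.
In check but a legal move exists → not checkmate.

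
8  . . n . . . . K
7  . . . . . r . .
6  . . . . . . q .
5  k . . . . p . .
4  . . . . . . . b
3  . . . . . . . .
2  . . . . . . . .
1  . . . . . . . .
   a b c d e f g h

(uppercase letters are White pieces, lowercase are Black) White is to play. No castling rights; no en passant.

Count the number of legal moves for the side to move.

0

White to move; king on h8.
In check: no.
Legal moves: none.
Count: 0.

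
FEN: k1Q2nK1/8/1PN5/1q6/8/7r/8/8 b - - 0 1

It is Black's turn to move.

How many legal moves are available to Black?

Black to move; king on a8.
In check: yes, from the white queen on c8.
Legal moves: none.
Count: 0.

0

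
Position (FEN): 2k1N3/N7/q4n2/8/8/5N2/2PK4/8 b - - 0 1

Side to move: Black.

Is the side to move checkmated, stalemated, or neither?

Black to move; black king on c8.
In check: yes, from the white knight on a7.
King squares — b7: available; c7: attacked by Ne8; d7: available; b8: available; d8: available.
Legal moves for Black: Kd8, Kb8, Kd7, Kb7, Qxa7.
Black is in check but has 5 legal moves → neither.

neither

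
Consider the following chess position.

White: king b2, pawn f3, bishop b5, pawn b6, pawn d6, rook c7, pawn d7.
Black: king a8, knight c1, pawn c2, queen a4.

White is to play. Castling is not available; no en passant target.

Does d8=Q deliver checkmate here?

After d8=Q: black king on a8; in check: yes, from the white queen on d8.
King squares — a7: attacked by Pb6; b7: attacked by Rc7; b8: attacked by Qd8.
Black has no legal moves → checkmate.

yes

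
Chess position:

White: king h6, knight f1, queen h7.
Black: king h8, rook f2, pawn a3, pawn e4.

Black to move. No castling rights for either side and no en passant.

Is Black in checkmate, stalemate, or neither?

checkmate

Black to move; black king on h8.
In check: yes, from the white queen on h7.
King squares — g7: attacked by Kh6; h7: attacked by Kh6; g8: attacked by Qh7.
Legal moves for Black: none.
In check with no legal moves → checkmate.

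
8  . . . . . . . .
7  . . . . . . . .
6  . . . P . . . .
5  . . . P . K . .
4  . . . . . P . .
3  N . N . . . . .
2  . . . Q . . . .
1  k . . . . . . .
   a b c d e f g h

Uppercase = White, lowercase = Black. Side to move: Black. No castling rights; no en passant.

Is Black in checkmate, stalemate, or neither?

stalemate

Black to move; black king on a1.
In check: no.
King squares — b1: attacked by Na3; a2: attacked by Qd2; b2: attacked by Qd2.
Legal moves for Black: none.
Not in check and no legal moves → stalemate.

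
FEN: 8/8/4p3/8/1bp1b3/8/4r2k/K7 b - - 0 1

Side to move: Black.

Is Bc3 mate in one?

yes

After Bc3: white king on a1; in check: yes, from the black bishop on c3.
King squares — b1: attacked by Be4; a2: attacked by Re2; b2: attacked by Re2.
White has no legal moves → checkmate.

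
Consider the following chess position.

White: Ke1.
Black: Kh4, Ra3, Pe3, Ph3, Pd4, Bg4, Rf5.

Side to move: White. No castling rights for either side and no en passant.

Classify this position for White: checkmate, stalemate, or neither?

stalemate

White to move; white king on e1.
In check: no.
King squares — d1: attacked by Bg4; f1: attacked by Rf5; d2: attacked by Pe3; e2: attacked by Bg4; f2: attacked by Pe3.
Legal moves for White: none.
Not in check and no legal moves → stalemate.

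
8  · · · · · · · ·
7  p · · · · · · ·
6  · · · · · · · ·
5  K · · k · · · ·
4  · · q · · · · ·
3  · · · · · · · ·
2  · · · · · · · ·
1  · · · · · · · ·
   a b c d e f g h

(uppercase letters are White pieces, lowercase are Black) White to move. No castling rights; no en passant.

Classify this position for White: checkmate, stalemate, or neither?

stalemate

White to move; white king on a5.
In check: no.
King squares — a4: attacked by Qc4; b4: attacked by Qc4; b5: attacked by Qc4; a6: attacked by Qc4; b6: attacked by Pa7.
Legal moves for White: none.
Not in check and no legal moves → stalemate.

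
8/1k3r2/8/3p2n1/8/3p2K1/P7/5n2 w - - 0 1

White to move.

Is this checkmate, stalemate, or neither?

neither

White to move; white king on g3.
In check: yes, from the black knight on f1.
Legal moves for White: Kh4, Kg4, Kg2.
White is in check but has 3 legal moves → neither.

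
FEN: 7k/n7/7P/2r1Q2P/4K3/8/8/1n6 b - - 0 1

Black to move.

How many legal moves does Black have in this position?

3

Black to move; king on h8.
In check: yes, from the white queen on e5.
Legal moves: Kg8, Kh7, Rxe5+.
Count: 3.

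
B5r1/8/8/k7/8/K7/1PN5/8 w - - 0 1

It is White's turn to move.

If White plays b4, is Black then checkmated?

After b4: black king on a5; in check: yes, from the white pawn on b4.
Black has 3 legal replies: Kb6, Ka6, Kb5.
In check but a legal move exists → not checkmate.

no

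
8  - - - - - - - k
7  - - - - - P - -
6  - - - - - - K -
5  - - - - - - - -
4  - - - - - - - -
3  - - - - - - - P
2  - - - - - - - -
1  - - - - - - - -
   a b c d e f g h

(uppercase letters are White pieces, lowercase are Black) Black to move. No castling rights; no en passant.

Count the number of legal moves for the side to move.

Black to move; king on h8.
In check: no.
Legal moves: none.
Count: 0.

0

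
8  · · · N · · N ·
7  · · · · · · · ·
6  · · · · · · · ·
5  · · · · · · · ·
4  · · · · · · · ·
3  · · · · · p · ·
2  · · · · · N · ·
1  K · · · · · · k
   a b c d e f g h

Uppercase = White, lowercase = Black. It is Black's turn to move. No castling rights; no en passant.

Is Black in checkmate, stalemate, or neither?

Black to move; black king on h1.
In check: yes, from the white knight on f2.
King squares — g1: available; g2: available; h2: available.
Legal moves for Black: Kh2, Kg2, Kg1.
Black is in check but has 3 legal moves → neither.

neither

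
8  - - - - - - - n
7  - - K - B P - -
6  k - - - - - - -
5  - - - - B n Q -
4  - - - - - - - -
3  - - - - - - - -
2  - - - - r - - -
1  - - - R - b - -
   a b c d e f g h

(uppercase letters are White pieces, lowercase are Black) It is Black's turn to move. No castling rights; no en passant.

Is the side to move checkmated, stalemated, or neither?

Black to move; black king on a6.
In check: no.
Legal moves for Black include: Nxf7, Ng6, Ka7, Kb5, Ka5, Ng7, Nxe7, Nh6, Nd6, Nh4, Nd4, Ng3, Ne3, Rxe5, Re4, Re3, Rh2, Rg2, ... (list truncated; more exist).
Black has legal moves and is not in check → neither.

neither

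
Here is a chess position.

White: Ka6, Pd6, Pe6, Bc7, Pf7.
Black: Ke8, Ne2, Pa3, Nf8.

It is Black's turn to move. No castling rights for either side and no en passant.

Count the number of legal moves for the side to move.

0

Black to move; king on e8.
In check: yes, from the white pawn on f7.
Legal moves: none.
Count: 0.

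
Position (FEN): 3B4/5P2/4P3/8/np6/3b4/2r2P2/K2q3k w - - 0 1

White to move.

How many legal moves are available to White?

0

White to move; king on a1.
In check: yes, from the black queen on d1.
Legal moves: none.
Count: 0.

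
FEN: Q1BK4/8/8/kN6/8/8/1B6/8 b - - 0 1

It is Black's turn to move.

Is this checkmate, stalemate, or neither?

neither

Black to move; black king on a5.
In check: yes, from the white queen on a8.
King squares — a4: attacked by Qa8; b4: available; b5: available; a6: attacked by Qa8; b6: available.
Legal moves for Black: Kb6, Kxb5, Kb4.
Black is in check but has 3 legal moves → neither.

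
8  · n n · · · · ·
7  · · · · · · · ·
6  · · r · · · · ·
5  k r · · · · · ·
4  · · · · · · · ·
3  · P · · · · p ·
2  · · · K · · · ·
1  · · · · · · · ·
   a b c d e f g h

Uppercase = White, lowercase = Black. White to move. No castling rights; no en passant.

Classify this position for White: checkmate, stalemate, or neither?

neither

White to move; white king on d2.
In check: no.
Legal moves for White: Ke3, Kd3, Ke2, Ke1, Kd1, b4+.
White has 6 legal moves and is not in check → neither.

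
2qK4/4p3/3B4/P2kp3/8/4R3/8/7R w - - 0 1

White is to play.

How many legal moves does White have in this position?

White to move; king on d8.
In check: yes, from the black queen on c8.
Legal moves: Kxc8, Kxe7.
Count: 2.

2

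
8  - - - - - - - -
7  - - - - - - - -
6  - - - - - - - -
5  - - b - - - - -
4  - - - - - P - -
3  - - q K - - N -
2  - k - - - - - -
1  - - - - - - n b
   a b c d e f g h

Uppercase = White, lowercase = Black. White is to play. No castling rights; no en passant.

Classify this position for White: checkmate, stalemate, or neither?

White to move; white king on d3.
In check: yes, from the black queen on c3.
King squares — c2: attacked by Kb2; d2: attacked by Qc3; e2: attacked by Ng1; c3: attacked by Kb2; e3: attacked by Qc3; c4: attacked by Qc3; d4: attacked by Qc3; e4: attacked by Bh1.
Legal moves for White: none.
In check with no legal moves → checkmate.

checkmate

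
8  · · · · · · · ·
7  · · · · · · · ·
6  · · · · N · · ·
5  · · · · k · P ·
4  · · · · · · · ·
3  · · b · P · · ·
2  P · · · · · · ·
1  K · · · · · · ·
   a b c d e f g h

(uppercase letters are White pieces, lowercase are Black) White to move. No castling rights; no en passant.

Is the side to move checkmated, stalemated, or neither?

White to move; white king on a1.
In check: yes, from the black bishop on c3.
Legal moves for White: Kb1.
White is in check but has 1 legal move → neither.

neither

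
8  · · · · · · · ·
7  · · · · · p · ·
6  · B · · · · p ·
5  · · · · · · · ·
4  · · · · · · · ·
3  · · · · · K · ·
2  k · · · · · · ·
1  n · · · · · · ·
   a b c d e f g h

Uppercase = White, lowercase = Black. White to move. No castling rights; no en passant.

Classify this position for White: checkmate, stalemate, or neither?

White to move; white king on f3.
In check: no.
Legal moves for White: Bd8, Bc7, Ba7, Bc5, Ba5, Bd4, Be3, Bf2, Bg1, Kg4, Kf4, Ke4, Kg3, Ke3, Kg2, Kf2, Ke2.
White has 17 legal moves and is not in check → neither.

neither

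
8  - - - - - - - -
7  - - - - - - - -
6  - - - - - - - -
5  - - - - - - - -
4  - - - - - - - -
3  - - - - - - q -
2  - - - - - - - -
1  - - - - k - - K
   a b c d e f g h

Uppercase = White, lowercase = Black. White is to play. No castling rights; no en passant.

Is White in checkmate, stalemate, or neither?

White to move; white king on h1.
In check: no.
King squares — g1: attacked by Qg3; g2: attacked by Qg3; h2: attacked by Qg3.
Legal moves for White: none.
Not in check and no legal moves → stalemate.

stalemate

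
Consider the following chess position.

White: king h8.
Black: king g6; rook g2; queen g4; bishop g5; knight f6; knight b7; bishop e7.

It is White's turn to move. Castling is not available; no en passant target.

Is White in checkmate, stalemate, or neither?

White to move; white king on h8.
In check: no.
King squares — g7: attacked by Kg6; h7: attacked by Nf6; g8: attacked by Nf6.
Legal moves for White: none.
Not in check and no legal moves → stalemate.

stalemate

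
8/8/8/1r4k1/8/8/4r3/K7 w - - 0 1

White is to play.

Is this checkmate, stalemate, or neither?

stalemate

White to move; white king on a1.
In check: no.
King squares — b1: attacked by Rb5; a2: attacked by Re2; b2: attacked by Re2.
Legal moves for White: none.
Not in check and no legal moves → stalemate.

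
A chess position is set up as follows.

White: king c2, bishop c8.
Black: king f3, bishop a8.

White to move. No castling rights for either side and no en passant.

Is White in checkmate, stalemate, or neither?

White to move; white king on c2.
In check: no.
Legal moves for White: Bd7, Bb7+, Be6, Ba6, Bf5, Bg4+, Bh3, Kd3, Kc3, Kb3, Kd2, Kb2, Kd1, Kc1, Kb1.
White has 15 legal moves and is not in check → neither.

neither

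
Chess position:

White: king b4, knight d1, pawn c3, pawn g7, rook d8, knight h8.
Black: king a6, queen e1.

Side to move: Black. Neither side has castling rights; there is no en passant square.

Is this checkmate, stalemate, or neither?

neither

Black to move; black king on a6.
In check: no.
Legal moves for Black include: Kb7, Ka7, Kb6, Qe8, Qe7+, Qe6, Qe5, Qh4+, Qe4+, Qg3, Qe3, Qxc3+, Qf2, Qe2, Qd2, Qh1, Qg1, Qf1, ... (list truncated; more exist).
Black has legal moves and is not in check → neither.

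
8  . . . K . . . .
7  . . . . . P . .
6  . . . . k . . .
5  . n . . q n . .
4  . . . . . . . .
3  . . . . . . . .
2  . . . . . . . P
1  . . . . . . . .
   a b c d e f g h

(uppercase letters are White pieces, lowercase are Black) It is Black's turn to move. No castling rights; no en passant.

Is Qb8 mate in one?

After Qb8: white king on d8; in check: yes, from the black queen on b8.
King squares — c7: attacked by Nb5; d7: attacked by Ke6; e7: attacked by Nf5; c8: attacked by Qb8; e8: attacked by Qb8.
White has no legal moves → checkmate.

yes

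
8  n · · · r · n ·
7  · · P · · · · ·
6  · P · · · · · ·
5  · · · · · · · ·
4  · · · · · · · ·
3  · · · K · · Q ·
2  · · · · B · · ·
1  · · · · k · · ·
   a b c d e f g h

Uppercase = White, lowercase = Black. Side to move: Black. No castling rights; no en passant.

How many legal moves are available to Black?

0

Black to move; king on e1.
In check: yes, from the white queen on g3.
Legal moves: none.
Count: 0.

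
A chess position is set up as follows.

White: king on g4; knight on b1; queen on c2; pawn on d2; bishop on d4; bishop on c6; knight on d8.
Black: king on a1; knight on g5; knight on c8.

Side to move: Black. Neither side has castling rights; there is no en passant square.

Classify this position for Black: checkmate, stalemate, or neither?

Black to move; black king on a1.
In check: yes, from the white bishop on d4.
King squares — b1: attacked by Qc2; a2: attacked by Qc2; b2: attacked by Qc2.
Legal moves for Black: none.
In check with no legal moves → checkmate.

checkmate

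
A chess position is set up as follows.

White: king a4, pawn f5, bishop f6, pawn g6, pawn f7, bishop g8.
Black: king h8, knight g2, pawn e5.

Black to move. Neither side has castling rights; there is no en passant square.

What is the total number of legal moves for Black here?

0

Black to move; king on h8.
In check: yes, from the white bishop on f6.
Legal moves: none.
Count: 0.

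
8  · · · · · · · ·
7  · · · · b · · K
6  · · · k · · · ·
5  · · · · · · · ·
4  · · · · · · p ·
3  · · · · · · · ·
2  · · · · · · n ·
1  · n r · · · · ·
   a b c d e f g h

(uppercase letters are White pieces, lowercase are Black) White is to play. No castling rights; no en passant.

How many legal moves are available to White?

5

White to move; king on h7.
In check: no.
Legal moves: Kh8, Kg8, Kg7, Kh6, Kg6.
Count: 5.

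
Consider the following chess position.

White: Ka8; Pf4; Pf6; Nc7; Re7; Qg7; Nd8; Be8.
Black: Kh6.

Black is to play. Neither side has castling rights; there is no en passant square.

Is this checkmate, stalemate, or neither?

checkmate

Black to move; black king on h6.
In check: yes, from the white queen on g7.
King squares — g5: attacked by Pf4; h5: attacked by Be8; g6: attacked by Qg7; g7: attacked by Pf6; h7: attacked by Qg7.
Legal moves for Black: none.
In check with no legal moves → checkmate.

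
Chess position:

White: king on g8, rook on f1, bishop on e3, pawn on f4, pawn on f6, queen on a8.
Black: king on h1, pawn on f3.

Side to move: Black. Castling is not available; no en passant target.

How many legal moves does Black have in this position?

2

Black to move; king on h1.
In check: yes, from the white rook on f1.
Legal moves: Kh2, Kg2.
Count: 2.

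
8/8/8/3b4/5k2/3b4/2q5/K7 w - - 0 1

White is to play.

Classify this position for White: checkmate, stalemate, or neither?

White to move; white king on a1.
In check: no.
King squares — b1: attacked by Qc2; a2: attacked by Qc2; b2: attacked by Qc2.
Legal moves for White: none.
Not in check and no legal moves → stalemate.

stalemate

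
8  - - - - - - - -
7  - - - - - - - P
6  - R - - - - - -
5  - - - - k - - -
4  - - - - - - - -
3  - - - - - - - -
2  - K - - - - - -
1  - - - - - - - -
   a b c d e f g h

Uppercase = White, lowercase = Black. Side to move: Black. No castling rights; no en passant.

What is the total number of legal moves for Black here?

5

Black to move; king on e5.
In check: no.
Legal moves: Kf5, Kd5, Kf4, Ke4, Kd4.
Count: 5.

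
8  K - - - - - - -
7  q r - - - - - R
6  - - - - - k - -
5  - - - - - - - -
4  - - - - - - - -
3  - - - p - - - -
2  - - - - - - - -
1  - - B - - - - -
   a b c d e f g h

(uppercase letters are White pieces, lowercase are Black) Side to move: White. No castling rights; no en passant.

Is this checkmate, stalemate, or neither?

White to move; white king on a8.
In check: yes, from the black queen on a7.
King squares — a7: attacked by Rb7; b7: attacked by Qa7; b8: attacked by Qa7.
Legal moves for White: none.
In check with no legal moves → checkmate.

checkmate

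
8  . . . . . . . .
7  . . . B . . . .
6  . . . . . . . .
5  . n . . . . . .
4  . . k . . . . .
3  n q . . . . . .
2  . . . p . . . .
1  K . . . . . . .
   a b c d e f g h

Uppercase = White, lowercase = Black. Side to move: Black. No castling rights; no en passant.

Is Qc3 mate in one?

After Qc3: white king on a1; in check: yes, from the black queen on c3.
White has 1 legal reply: Ka2.
In check but a legal move exists → not checkmate.

no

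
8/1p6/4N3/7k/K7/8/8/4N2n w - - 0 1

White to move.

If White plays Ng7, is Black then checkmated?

After Ng7: black king on h5; in check: yes, from the white knight on g7.
Black has 5 legal replies: Kh6, Kg6, Kg5, Kh4, Kg4.
In check but a legal move exists → not checkmate.

no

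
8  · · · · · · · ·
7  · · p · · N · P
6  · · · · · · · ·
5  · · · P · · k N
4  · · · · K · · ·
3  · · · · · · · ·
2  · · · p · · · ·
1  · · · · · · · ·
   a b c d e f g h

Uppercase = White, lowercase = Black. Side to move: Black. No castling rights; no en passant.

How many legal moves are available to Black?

4

Black to move; king on g5.
In check: yes, from the white knight on f7.
Legal moves: Kg6, Kxh5, Kh4, Kg4.
Count: 4.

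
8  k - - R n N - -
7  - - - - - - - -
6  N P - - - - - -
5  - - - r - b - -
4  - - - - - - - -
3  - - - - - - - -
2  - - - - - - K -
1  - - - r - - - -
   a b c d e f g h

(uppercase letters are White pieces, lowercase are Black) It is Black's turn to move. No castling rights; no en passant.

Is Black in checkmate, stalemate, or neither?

Black to move; black king on a8.
In check: yes, from the white rook on d8.
King squares — a7: attacked by Pb6; b7: available; b8: attacked by Na6.
Legal moves for Black: Kb7, Bc8, Rxd8.
Black is in check but has 3 legal moves → neither.

neither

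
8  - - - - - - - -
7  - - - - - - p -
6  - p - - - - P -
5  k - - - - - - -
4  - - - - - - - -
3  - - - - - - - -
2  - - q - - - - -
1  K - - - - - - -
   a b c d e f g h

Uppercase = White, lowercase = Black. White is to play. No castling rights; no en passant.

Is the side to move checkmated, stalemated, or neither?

White to move; white king on a1.
In check: no.
King squares — b1: attacked by Qc2; a2: attacked by Qc2; b2: attacked by Qc2.
Legal moves for White: none.
Not in check and no legal moves → stalemate.

stalemate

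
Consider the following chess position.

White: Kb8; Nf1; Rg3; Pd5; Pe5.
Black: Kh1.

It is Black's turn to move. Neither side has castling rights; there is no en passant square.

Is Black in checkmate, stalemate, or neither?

Black to move; black king on h1.
In check: no.
King squares — g1: attacked by Rg3; g2: attacked by Rg3; h2: attacked by Nf1.
Legal moves for Black: none.
Not in check and no legal moves → stalemate.

stalemate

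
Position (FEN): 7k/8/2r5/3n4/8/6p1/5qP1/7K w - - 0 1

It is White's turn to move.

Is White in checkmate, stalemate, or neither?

stalemate

White to move; white king on h1.
In check: no.
King squares — g1: attacked by Qf2; g2: own pawn; h2: attacked by Pg3.
Legal moves for White: none.
Not in check and no legal moves → stalemate.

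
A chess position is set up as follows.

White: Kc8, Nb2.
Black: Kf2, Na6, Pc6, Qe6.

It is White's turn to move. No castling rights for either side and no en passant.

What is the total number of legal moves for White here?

2

White to move; king on c8.
In check: yes, from the black queen on e6.
Legal moves: Kd8, Kb7.
Count: 2.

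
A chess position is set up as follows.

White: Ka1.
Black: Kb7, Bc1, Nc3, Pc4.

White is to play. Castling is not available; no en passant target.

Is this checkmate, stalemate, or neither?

stalemate

White to move; white king on a1.
In check: no.
King squares — b1: attacked by Nc3; a2: attacked by Nc3; b2: attacked by Bc1.
Legal moves for White: none.
Not in check and no legal moves → stalemate.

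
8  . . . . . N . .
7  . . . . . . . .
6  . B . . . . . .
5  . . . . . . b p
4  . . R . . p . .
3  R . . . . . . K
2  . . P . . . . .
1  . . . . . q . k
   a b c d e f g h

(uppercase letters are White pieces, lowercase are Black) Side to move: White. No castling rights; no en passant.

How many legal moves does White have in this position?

White to move; king on h3.
In check: yes, from the black queen on f1.
Legal moves: none.
Count: 0.

0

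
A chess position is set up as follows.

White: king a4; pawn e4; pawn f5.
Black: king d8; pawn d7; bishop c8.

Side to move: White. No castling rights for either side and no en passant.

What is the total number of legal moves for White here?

7

White to move; king on a4.
In check: no.
Legal moves: Kb5, Ka5, Kb4, Kb3, Ka3, f6, e5.
Count: 7.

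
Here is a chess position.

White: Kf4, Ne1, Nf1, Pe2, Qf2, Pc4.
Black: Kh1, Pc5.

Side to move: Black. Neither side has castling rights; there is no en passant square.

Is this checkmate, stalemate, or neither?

Black to move; black king on h1.
In check: no.
King squares — g1: attacked by Qf2; g2: attacked by Ne1; h2: attacked by Nf1.
Legal moves for Black: none.
Not in check and no legal moves → stalemate.

stalemate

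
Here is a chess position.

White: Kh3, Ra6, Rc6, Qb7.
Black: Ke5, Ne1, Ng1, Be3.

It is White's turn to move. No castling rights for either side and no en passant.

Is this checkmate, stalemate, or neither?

neither

White to move; white king on h3.
In check: yes, from the black knight on g1.
King squares — g2: attacked by Ne1; h2: available; g3: available; g4: available; h4: available.
Legal moves for White: Kh4, Kg4, Kg3, Kh2.
White is in check but has 4 legal moves → neither.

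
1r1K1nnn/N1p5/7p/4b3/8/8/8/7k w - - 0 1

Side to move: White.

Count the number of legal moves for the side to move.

1

White to move; king on d8.
In check: yes, from the black rook on b8.
Legal moves: Nc8.
Count: 1.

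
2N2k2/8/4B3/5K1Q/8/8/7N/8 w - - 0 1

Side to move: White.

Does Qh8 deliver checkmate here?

yes

After Qh8: black king on f8; in check: yes, from the white queen on h8.
King squares — e7: attacked by Nc8; f7: attacked by Be6; g7: attacked by Qh8; e8: attacked by Qh8; g8: attacked by Be6.
Black has no legal moves → checkmate.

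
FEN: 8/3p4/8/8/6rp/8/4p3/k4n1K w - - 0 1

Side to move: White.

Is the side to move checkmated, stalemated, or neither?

White to move; white king on h1.
In check: no.
King squares — g1: attacked by Rg4; g2: attacked by Rg4; h2: attacked by Nf1.
Legal moves for White: none.
Not in check and no legal moves → stalemate.

stalemate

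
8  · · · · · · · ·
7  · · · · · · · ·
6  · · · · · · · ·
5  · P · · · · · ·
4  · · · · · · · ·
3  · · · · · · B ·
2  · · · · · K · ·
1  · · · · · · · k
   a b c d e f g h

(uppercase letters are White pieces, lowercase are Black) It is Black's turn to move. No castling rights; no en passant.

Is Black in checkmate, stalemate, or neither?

stalemate

Black to move; black king on h1.
In check: no.
King squares — g1: attacked by Kf2; g2: attacked by Kf2; h2: attacked by Bg3.
Legal moves for Black: none.
Not in check and no legal moves → stalemate.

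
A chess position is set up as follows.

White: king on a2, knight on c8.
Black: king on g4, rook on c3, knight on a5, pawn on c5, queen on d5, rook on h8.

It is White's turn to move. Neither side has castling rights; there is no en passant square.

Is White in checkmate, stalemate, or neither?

neither

White to move; white king on a2.
In check: yes, from the black queen on d5.
King squares — a1: available; b1: available; b2: available; a3: attacked by Rc3; b3: attacked by Rc3.
Legal moves for White: Kb2, Kb1, Ka1.
White is in check but has 3 legal moves → neither.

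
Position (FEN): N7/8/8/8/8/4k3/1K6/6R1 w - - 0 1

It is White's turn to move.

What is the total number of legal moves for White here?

White to move; king on b2.
In check: no.
Legal moves: Nc7, Nb6, Kc3, Kb3, Ka3, Kc2, Ka2, Kc1, Kb1, Ka1, Rg8, Rg7, Rg6, Rg5, Rg4, Rg3+, Rg2, Rh1, Rf1, Re1+, Rd1, Rc1, Rb1, Ra1.
Count: 24.

24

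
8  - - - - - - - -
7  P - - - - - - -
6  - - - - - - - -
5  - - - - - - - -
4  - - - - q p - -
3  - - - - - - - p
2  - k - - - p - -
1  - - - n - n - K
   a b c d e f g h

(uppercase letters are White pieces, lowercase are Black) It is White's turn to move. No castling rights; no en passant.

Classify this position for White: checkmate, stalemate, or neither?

White to move; white king on h1.
In check: yes, from the black queen on e4.
King squares — g1: attacked by Pf2; g2: attacked by Ph3; h2: attacked by Nf1.
Legal moves for White: none.
In check with no legal moves → checkmate.

checkmate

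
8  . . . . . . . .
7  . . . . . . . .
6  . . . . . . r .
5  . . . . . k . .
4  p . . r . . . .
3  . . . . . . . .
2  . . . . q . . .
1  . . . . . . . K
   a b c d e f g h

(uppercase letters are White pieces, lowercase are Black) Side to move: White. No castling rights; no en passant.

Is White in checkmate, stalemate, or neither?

stalemate

White to move; white king on h1.
In check: no.
King squares — g1: attacked by Rg6; g2: attacked by Qe2; h2: attacked by Qe2.
Legal moves for White: none.
Not in check and no legal moves → stalemate.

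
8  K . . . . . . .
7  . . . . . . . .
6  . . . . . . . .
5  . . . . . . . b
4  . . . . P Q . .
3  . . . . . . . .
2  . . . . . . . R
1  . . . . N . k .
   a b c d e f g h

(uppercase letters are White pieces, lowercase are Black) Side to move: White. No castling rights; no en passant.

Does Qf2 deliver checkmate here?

After Qf2: black king on g1; in check: yes, from the white queen on f2.
King squares — f1: attacked by Qf2; h1: attacked by Rh2; f2: attacked by Rh2; g2: attacked by Ne1; h2: attacked by Qf2.
Black has no legal moves → checkmate.

yes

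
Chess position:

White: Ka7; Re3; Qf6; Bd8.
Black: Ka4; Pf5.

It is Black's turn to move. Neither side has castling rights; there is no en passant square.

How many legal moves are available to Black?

Black to move; king on a4.
In check: no.
Legal moves: Kb5, Kb4, f4.
Count: 3.

3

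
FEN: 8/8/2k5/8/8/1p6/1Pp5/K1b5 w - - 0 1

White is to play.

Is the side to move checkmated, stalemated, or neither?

White to move; white king on a1.
In check: no.
King squares — b1: attacked by Pc2; a2: attacked by Pb3; b2: own pawn.
Legal moves for White: none.
Not in check and no legal moves → stalemate.

stalemate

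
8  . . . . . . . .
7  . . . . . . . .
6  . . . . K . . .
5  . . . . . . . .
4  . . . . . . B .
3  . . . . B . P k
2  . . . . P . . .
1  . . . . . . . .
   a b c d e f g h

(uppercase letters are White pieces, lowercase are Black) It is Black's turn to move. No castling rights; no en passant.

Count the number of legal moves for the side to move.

Black to move; king on h3.
In check: yes, from the white bishop on g4.
Legal moves: Kxg4, Kxg3, Kh2, Kg2.
Count: 4.

4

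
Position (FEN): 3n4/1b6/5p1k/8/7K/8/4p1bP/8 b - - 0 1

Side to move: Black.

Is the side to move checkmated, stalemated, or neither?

neither

Black to move; black king on h6.
In check: no.
Legal moves for Black include: Nf7, Ne6, Nc6, Bc8, Ba8, Bbc6, Ba6, Bbd5, Bbe4, Bbf3, Kh7, Kg7, Kg6, Bgc6, Bgd5, Bge4, Bh3, Bgf3, ... (list truncated; more exist).
Black has legal moves and is not in check → neither.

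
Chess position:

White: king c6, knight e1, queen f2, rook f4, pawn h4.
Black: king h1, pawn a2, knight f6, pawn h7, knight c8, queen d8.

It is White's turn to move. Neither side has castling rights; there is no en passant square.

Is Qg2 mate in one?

After Qg2: black king on h1; in check: yes, from the white queen on g2.
King squares — g1: attacked by Qg2; g2: attacked by Ne1; h2: attacked by Qg2.
Black has no legal moves → checkmate.

yes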